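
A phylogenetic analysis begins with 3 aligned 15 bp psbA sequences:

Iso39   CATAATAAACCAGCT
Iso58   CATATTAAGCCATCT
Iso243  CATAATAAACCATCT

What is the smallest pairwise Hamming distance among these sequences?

1

Pairwise Hamming distances:
  Iso39 vs Iso58: 3
  Iso39 vs Iso243: 1
  Iso58 vs Iso243: 2
The smallest is 1, between Iso39 and Iso243.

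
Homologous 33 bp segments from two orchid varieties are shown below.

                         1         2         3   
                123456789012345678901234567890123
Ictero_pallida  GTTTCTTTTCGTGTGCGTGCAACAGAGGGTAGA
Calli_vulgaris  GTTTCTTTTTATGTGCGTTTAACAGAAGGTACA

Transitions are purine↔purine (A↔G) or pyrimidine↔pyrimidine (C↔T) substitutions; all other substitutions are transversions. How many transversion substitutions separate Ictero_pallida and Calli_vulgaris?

Mismatches occur at site 10 (C/T, transition), site 11 (G/A, transition), site 19 (G/T, transversion), site 20 (C/T, transition), site 27 (G/A, transition), site 32 (G/C, transversion).
Of the 6 differences, 4 transitions and 2 transversions, so the answer is 2.

2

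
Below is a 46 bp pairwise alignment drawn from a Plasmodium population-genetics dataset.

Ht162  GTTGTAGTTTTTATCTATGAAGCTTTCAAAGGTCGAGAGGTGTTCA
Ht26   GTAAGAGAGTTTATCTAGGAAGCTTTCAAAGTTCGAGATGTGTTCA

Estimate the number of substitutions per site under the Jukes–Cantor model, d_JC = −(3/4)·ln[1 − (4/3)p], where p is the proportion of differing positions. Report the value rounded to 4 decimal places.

The sequences differ at positions 3 (T/A), 4 (G/A), 5 (T/G), 8 (T/A), 9 (T/G), 18 (T/G), 32 (G/T), 39 (G/T).
p = 8/46 = 0.173913.
d = −0.75 · ln(1 − (4/3)·0.173913) = −0.75 · ln(0.768116) = −0.75 · (-0.263815) = 0.1979.

0.1979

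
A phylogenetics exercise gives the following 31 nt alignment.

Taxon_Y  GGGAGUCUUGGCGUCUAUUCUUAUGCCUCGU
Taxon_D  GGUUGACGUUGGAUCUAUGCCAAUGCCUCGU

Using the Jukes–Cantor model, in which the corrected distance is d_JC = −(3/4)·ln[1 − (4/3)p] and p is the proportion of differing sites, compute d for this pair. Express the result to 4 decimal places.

Differing sites — 3:G/U; 4:A/U; 6:U/A; 8:U/G; 10:G/U; 12:C/G; 13:G/A; 19:U/G; 21:U/C; 22:U/A.
p = 10/31 = 0.322581.
d = −0.75 · ln(1 − (4/3)·0.322581) = −0.75 · ln(0.569892) = −0.75 · (-0.562308) = 0.4217.

0.4217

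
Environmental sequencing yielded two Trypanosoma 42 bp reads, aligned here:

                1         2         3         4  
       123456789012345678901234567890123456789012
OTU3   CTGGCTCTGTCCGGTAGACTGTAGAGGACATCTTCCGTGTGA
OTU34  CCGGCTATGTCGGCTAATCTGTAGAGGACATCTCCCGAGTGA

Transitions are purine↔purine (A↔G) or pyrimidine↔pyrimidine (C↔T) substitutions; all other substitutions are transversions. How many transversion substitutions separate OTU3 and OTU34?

The sequences differ at positions 2 (T/C, transition), 7 (C/A, transversion), 12 (C/G, transversion), 14 (G/C, transversion), 17 (G/A, transition), 18 (A/T, transversion), 34 (T/C, transition), 38 (T/A, transversion).
Of the 8 differences, 3 transitions and 5 transversions, so the answer is 5.

5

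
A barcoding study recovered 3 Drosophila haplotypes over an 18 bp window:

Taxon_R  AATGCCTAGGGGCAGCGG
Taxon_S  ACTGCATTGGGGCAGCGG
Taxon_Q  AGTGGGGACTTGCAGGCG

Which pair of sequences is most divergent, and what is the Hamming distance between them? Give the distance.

10

Pairwise Hamming distances:
  Taxon_R vs Taxon_S: 3
  Taxon_R vs Taxon_Q: 9
  Taxon_S vs Taxon_Q: 10
The largest is 10, between Taxon_S and Taxon_Q.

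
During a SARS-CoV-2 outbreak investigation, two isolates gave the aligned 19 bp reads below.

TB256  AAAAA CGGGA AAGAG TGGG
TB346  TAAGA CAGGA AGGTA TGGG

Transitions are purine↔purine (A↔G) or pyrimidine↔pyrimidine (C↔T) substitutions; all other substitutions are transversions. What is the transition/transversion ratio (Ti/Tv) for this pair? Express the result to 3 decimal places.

2.000

Differing sites — 1:A/T (Tv); 4:A/G (Ti); 7:G/A (Ti); 12:A/G (Ti); 14:A/T (Tv); 15:G/A (Ti).
Of the 6 differences, 4 transitions and 2 transversions, so Ti/Tv = 4/2 = 2.000.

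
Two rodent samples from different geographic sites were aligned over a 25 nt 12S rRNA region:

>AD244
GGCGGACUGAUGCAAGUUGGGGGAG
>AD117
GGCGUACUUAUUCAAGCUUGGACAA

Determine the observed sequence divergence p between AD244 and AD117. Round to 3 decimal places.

0.320

Differing sites — 5:G/U; 9:G/U; 12:G/U; 17:U/C; 19:G/U; 22:G/A; 23:G/C; 25:G/A.
There are 8 differences over 25 sites, so p = 8/25 = 0.320.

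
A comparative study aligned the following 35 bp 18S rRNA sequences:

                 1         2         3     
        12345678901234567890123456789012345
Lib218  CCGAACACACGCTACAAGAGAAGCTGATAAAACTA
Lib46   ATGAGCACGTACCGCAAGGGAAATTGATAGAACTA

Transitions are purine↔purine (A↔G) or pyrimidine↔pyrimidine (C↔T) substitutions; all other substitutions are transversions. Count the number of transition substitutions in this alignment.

11

The sequences differ at positions 1 (C/A, transversion), 2 (C/T, transition), 5 (A/G, transition), 9 (A/G, transition), 10 (C/T, transition), 11 (G/A, transition), 13 (T/C, transition), 14 (A/G, transition), 19 (A/G, transition), 23 (G/A, transition), 24 (C/T, transition), 30 (A/G, transition).
Of the 12 differences, 11 transitions and 1 transversion, so the answer is 11.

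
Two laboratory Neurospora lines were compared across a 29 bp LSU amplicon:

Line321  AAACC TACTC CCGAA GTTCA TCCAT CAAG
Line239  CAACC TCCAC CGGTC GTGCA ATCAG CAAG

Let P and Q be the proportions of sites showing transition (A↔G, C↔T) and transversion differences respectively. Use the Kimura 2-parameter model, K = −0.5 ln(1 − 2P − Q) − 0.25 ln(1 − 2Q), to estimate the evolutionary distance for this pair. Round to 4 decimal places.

The sequences differ at positions 1 (A/C, transversion), 7 (A/C, transversion), 9 (T/A, transversion), 12 (C/G, transversion), 14 (A/T, transversion), 15 (A/C, transversion), 18 (T/G, transversion), 21 (T/A, transversion), 22 (C/T, transition), 25 (T/G, transversion).
Of the 10 differences, 1 transition and 9 transversions over 29 sites: P = 1/29 = 0.034483, Q = 9/29 = 0.310345.
d = −0.5·ln(0.620689) − 0.25·ln(0.379310) = −0.5·(-0.476925) − 0.25·(-0.969401) = 0.4808.

0.4808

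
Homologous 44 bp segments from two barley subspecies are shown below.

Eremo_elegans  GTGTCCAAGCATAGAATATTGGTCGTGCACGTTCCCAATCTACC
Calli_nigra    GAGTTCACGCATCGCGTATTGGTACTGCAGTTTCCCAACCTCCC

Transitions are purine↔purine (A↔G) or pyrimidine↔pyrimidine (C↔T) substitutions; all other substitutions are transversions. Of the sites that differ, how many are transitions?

3

The sequences differ at positions 2 (T/A, transversion), 5 (C/T, transition), 8 (A/C, transversion), 13 (A/C, transversion), 15 (A/C, transversion), 16 (A/G, transition), 24 (C/A, transversion), 25 (G/C, transversion), 30 (C/G, transversion), 31 (G/T, transversion), 39 (T/C, transition), 42 (A/C, transversion).
Of the 12 differences, 3 transitions and 9 transversions, so the answer is 3.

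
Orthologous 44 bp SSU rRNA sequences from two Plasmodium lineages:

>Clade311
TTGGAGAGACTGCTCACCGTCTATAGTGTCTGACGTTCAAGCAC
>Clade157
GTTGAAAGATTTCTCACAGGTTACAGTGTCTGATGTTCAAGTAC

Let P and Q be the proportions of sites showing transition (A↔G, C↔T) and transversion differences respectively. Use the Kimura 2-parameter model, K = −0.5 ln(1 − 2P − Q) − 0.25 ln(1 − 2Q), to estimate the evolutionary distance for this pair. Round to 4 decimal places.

The sequences differ at positions 1 (T/G, transversion), 3 (G/T, transversion), 6 (G/A, transition), 10 (C/T, transition), 12 (G/T, transversion), 18 (C/A, transversion), 20 (T/G, transversion), 21 (C/T, transition), 24 (T/C, transition), 34 (C/T, transition), 42 (C/T, transition).
Of the 11 differences, 6 transitions and 5 transversions over 44 sites: P = 6/44 = 0.136364, Q = 5/44 = 0.113636.
d = −0.5·ln(0.613636) − 0.25·ln(0.772728) = −0.5·(-0.488353) − 0.25·(-0.257828) = 0.3086.

0.3086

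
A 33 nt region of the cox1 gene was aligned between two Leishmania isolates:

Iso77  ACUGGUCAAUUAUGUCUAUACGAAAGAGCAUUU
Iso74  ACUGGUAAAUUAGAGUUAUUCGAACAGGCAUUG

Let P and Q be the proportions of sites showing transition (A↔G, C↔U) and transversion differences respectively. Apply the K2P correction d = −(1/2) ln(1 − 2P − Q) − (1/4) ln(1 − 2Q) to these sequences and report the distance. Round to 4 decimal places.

The sequences differ at positions 7 (C/A, transversion), 13 (U/G, transversion), 14 (G/A, transition), 15 (U/G, transversion), 16 (C/U, transition), 20 (A/U, transversion), 25 (A/C, transversion), 26 (G/A, transition), 27 (A/G, transition), 33 (U/G, transversion).
Of the 10 differences, 4 transitions and 6 transversions over 33 sites: P = 4/33 = 0.121212, Q = 6/33 = 0.181818.
d = −0.5·ln(0.575758) − 0.25·ln(0.636364) = −0.5·(-0.552068) − 0.25·(-0.451985) = 0.3890.

0.3890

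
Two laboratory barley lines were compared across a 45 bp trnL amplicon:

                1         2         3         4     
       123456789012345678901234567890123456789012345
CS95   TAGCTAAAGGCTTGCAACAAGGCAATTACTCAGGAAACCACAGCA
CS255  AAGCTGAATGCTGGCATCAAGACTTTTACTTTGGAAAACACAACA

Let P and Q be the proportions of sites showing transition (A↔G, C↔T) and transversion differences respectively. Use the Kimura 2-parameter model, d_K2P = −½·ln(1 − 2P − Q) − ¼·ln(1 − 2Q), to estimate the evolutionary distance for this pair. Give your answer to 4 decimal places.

0.3295

Differing sites — 1:T/A (Tv); 6:A/G (Ti); 9:G/T (Tv); 13:T/G (Tv); 17:A/T (Tv); 22:G/A (Ti); 24:A/T (Tv); 25:A/T (Tv); 31:C/T (Ti); 32:A/T (Tv); 38:C/A (Tv); 43:G/A (Ti).
Of the 12 differences, 4 transitions and 8 transversions over 45 sites: P = 4/45 = 0.088889, Q = 8/45 = 0.177778.
d = −0.5·ln(0.644444) − 0.25·ln(0.644444) = −0.5·(-0.439367) − 0.25·(-0.439367) = 0.3295.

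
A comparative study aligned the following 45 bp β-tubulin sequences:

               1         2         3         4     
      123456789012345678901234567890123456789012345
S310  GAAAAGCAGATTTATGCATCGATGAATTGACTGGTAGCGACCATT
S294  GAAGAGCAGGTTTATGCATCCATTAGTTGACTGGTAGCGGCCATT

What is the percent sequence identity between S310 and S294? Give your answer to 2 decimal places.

The sequences differ at positions 4 (A/G), 10 (A/G), 21 (G/C), 24 (G/T), 26 (A/G), 40 (A/G).
39 of the 45 sites match, so the percent identity is 39/45 × 100 = 86.67%.

86.67%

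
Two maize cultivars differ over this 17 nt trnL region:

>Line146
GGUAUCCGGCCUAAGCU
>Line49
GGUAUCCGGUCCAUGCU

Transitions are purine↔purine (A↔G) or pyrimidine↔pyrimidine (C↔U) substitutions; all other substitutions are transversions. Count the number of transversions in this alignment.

Differing sites — 10:C/U (Ti); 12:U/C (Ti); 14:A/U (Tv).
Of the 3 differences, 2 transitions and 1 transversion, so the answer is 1.

1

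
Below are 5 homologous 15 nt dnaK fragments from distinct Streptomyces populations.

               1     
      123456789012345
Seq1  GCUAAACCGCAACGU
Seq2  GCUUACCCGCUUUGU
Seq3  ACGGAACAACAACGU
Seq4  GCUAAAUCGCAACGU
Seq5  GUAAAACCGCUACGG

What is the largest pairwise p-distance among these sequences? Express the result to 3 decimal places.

Pairwise Hamming distances:
  Seq1 vs Seq2: 5
  Seq1 vs Seq3: 5
  Seq1 vs Seq4: 1
  Seq1 vs Seq5: 4
  Seq2 vs Seq3: 9
  Seq2 vs Seq4: 6
  Seq2 vs Seq5: 7
  Seq3 vs Seq4: 6
  Seq3 vs Seq5: 8
  Seq4 vs Seq5: 5
The largest is 9 mismatches, between Seq2 and Seq3; p = 9/15 = 0.600.

0.600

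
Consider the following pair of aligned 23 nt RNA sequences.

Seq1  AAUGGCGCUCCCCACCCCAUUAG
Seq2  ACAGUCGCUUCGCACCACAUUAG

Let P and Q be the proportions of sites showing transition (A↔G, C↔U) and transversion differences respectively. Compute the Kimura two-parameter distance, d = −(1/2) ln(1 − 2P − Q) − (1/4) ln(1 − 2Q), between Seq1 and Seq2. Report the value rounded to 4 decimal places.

Mismatches occur at site 2 (A→C, transversion), site 3 (U→A, transversion), site 5 (G→U, transversion), site 10 (C→U, transition), site 12 (C→G, transversion), site 17 (C→A, transversion).
Of the 6 differences, 1 transition and 5 transversions over 23 sites: P = 1/23 = 0.043478, Q = 5/23 = 0.217391.
d = −0.5·ln(0.695653) − 0.25·ln(0.565218) = −0.5·(-0.362904) − 0.25·(-0.570544) = 0.3241.

0.3241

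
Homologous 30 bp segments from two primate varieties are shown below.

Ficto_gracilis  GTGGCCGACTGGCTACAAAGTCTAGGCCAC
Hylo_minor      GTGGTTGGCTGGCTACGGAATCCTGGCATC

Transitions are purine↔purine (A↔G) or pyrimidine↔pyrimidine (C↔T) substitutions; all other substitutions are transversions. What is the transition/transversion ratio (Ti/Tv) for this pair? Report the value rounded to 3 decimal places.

The sequences differ at positions 5 (C/T, transition), 6 (C/T, transition), 8 (A/G, transition), 17 (A/G, transition), 18 (A/G, transition), 20 (G/A, transition), 23 (T/C, transition), 24 (A/T, transversion), 28 (C/A, transversion), 29 (A/T, transversion).
Of the 10 differences, 7 transitions and 3 transversions, so Ti/Tv = 7/3 = 2.333.

2.333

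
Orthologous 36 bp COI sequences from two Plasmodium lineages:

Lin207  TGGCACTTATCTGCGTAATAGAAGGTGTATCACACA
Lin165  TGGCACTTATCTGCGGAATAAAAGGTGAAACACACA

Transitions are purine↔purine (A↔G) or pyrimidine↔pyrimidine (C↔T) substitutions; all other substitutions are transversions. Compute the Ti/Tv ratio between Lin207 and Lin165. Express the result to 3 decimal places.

0.333

Mismatches occur at site 16 (T/G, transversion), site 21 (G/A, transition), site 28 (T/A, transversion), site 30 (T/A, transversion).
Of the 4 differences, 1 transition and 3 transversions, so Ti/Tv = 1/3 = 0.333.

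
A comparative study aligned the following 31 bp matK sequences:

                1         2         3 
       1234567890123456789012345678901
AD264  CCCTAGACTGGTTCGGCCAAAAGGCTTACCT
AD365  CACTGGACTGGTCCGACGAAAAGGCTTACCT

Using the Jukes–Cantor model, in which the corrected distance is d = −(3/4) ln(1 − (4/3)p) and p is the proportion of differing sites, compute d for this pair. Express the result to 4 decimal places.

0.1816

Differing sites — 2:C/A; 5:A/G; 13:T/C; 16:G/A; 18:C/G.
p = 5/31 = 0.161290.
d = −0.75 · ln(1 − (4/3)·0.161290) = −0.75 · ln(0.784947) = −0.75 · (-0.242139) = 0.1816.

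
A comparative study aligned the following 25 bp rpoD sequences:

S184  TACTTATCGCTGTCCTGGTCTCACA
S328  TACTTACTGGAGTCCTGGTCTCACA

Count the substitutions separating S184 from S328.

Differing sites — 7:T/C; 8:C/T; 10:C/G; 11:T/A.
That gives 4 mismatches out of 25 aligned sites, so the Hamming distance is 4.

4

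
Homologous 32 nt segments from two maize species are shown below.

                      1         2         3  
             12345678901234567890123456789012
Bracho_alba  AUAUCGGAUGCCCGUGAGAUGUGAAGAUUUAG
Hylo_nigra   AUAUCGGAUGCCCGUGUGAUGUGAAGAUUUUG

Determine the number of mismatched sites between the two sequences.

Mismatches occur at site 17 (A↔U), site 31 (A↔U).
That gives 2 mismatches out of 32 aligned sites, so the Hamming distance is 2.

2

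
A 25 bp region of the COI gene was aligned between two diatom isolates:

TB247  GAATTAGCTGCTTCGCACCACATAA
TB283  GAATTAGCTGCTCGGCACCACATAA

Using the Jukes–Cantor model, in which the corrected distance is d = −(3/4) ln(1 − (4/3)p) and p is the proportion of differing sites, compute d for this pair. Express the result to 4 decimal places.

0.0846

The sequences differ at positions 13 (T/C), 14 (C/G).
p = 2/25 = 0.080000.
d = −0.75 · ln(1 − (4/3)·0.080000) = −0.75 · ln(0.893333) = −0.75 · (-0.112796) = 0.0846.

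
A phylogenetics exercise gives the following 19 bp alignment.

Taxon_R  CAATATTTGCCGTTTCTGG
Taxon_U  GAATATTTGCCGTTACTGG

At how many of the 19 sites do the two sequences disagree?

Mismatches occur at site 1 (C/G), site 15 (T/A).
That gives 2 mismatches out of 19 aligned sites, so the Hamming distance is 2.

2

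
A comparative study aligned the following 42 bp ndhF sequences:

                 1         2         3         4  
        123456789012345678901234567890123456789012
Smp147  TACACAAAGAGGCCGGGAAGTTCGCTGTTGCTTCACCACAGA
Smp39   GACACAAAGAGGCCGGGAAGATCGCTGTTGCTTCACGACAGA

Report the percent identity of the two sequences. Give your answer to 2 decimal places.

92.86%

Differing sites — 1:T/G; 21:T/A; 37:C/G.
39 of the 42 sites match, so the percent identity is 39/42 × 100 = 92.86%.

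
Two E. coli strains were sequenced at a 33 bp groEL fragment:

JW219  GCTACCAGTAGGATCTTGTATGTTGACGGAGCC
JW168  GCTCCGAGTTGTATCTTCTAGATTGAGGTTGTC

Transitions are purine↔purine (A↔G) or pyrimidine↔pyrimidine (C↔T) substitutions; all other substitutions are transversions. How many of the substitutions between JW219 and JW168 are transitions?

Mismatches occur at site 4 (A↔C, transversion), site 6 (C↔G, transversion), site 10 (A↔T, transversion), site 12 (G↔T, transversion), site 18 (G↔C, transversion), site 21 (T↔G, transversion), site 22 (G↔A, transition), site 27 (C↔G, transversion), site 29 (G↔T, transversion), site 30 (A↔T, transversion), site 32 (C↔T, transition).
Of the 11 differences, 2 transitions and 9 transversions, so the answer is 2.

2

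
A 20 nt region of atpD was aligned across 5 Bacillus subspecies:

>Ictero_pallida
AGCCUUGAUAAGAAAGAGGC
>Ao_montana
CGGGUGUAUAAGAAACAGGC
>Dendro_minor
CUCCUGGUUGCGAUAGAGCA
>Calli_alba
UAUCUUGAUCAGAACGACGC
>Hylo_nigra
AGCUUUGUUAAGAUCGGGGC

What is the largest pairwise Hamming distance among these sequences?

Pairwise Hamming distances:
  Ictero_pallida vs Ao_montana: 6
  Ictero_pallida vs Dendro_minor: 9
  Ictero_pallida vs Calli_alba: 6
  Ictero_pallida vs Hylo_nigra: 5
  Ao_montana vs Dendro_minor: 11
  Ao_montana vs Calli_alba: 10
  Ao_montana vs Hylo_nigra: 10
  Dendro_minor vs Calli_alba: 12
  Dendro_minor vs Hylo_nigra: 10
  Calli_alba vs Hylo_nigra: 9
The largest is 12, between Dendro_minor and Calli_alba.

12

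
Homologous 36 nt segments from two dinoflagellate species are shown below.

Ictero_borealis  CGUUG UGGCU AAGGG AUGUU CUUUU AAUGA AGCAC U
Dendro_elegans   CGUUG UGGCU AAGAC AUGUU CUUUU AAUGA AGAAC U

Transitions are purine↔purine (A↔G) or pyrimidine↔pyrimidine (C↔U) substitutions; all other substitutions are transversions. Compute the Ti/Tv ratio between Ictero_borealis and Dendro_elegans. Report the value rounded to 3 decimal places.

Mismatches occur at site 14 (G/A, transition), site 15 (G/C, transversion), site 33 (C/A, transversion).
Of the 3 differences, 1 transition and 2 transversions, so Ti/Tv = 1/2 = 0.500.

0.500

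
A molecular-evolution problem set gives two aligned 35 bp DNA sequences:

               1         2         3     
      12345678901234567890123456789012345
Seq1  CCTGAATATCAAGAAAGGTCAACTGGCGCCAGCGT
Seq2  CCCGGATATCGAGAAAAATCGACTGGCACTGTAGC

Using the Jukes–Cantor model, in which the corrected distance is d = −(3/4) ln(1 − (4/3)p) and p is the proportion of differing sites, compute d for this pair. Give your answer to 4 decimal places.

0.4582

The sequences differ at positions 3 (T/C), 5 (A/G), 11 (A/G), 17 (G/A), 18 (G/A), 21 (A/G), 28 (G/A), 30 (C/T), 31 (A/G), 32 (G/T), 33 (C/A), 35 (T/C).
p = 12/35 = 0.342857.
d = −0.75 · ln(1 − (4/3)·0.342857) = −0.75 · ln(0.542857) = −0.75 · (-0.610909) = 0.4582.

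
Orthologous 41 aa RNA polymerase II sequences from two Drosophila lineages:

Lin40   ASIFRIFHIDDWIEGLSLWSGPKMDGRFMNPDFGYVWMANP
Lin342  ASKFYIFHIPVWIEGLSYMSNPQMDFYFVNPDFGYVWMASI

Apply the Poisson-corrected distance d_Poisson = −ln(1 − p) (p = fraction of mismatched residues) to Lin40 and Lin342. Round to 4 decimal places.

0.3814

Mismatches occur at site 3 (I/K), site 5 (R/Y), site 10 (D/P), site 11 (D/V), site 18 (L/Y), site 19 (W/M), site 21 (G/N), site 23 (K/Q), site 26 (G/F), site 27 (R/Y), site 29 (M/V), site 40 (N/S), site 41 (P/I).
p = 13/41 = 0.317073.
d = −ln(1 − 0.317073) = −ln(0.682927) = 0.3814.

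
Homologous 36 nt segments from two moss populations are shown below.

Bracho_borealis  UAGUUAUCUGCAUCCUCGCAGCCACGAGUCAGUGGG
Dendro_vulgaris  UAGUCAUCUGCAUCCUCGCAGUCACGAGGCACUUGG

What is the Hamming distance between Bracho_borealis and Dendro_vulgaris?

5

Differing sites — 5:U/C; 22:C/U; 29:U/G; 32:G/C; 34:G/U.
That gives 5 mismatches out of 36 aligned sites, so the Hamming distance is 5.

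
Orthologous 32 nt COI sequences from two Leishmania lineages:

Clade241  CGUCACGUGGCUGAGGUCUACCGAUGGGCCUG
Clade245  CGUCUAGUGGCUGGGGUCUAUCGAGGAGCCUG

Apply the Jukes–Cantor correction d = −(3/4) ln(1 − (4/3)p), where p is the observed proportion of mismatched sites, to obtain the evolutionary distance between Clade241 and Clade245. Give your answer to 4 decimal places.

The sequences differ at positions 5 (A/U), 6 (C/A), 14 (A/G), 21 (C/U), 25 (U/G), 27 (G/A).
p = 6/32 = 0.187500.
d = −0.75 · ln(1 − (4/3)·0.187500) = −0.75 · ln(0.750000) = −0.75 · (-0.287682) = 0.2158.

0.2158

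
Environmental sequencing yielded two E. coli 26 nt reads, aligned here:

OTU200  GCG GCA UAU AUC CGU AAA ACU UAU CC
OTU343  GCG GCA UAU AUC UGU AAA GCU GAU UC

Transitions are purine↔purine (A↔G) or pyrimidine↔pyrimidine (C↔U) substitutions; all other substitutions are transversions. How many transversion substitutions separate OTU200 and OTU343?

The sequences differ at positions 13 (C/U, transition), 19 (A/G, transition), 22 (U/G, transversion), 25 (C/U, transition).
Of the 4 differences, 3 transitions and 1 transversion, so the answer is 1.

1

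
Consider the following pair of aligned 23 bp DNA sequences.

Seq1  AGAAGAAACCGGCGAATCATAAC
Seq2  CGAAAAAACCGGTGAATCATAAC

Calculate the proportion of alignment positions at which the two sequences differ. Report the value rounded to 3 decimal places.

0.130

Differing sites — 1:A/C; 5:G/A; 13:C/T.
There are 3 differences over 23 sites, so p = 3/23 = 0.130.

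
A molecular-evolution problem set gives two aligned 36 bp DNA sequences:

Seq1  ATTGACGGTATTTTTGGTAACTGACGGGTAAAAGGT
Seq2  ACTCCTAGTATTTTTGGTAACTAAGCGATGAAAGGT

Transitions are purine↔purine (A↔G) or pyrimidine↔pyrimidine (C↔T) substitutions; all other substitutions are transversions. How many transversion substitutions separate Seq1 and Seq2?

The sequences differ at positions 2 (T/C, transition), 4 (G/C, transversion), 5 (A/C, transversion), 6 (C/T, transition), 7 (G/A, transition), 23 (G/A, transition), 25 (C/G, transversion), 26 (G/C, transversion), 28 (G/A, transition), 30 (A/G, transition).
Of the 10 differences, 6 transitions and 4 transversions, so the answer is 4.

4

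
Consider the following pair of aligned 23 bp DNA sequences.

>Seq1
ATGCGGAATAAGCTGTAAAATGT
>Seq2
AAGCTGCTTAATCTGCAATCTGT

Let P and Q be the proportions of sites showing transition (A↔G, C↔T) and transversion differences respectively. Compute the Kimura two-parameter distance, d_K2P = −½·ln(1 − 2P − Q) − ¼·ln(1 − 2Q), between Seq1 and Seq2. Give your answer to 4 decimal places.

Differing sites — 2:T/A (Tv); 5:G/T (Tv); 7:A/C (Tv); 8:A/T (Tv); 12:G/T (Tv); 16:T/C (Ti); 19:A/T (Tv); 20:A/C (Tv).
Of the 8 differences, 1 transition and 7 transversions over 23 sites: P = 1/23 = 0.043478, Q = 7/23 = 0.304348.
d = −0.5·ln(0.608696) − 0.25·ln(0.391304) = −0.5·(-0.496436) − 0.25·(-0.938271) = 0.4828.

0.4828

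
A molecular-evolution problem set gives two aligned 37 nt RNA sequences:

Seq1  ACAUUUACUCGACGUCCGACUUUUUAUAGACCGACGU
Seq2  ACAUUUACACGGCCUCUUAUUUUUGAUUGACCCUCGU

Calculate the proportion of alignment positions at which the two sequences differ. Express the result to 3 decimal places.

Mismatches occur at site 9 (U↔A), site 12 (A↔G), site 14 (G↔C), site 17 (C↔U), site 18 (G↔U), site 20 (C↔U), site 25 (U↔G), site 28 (A↔U), site 33 (G↔C), site 34 (A↔U).
There are 10 differences over 37 sites, so p = 10/37 = 0.270.

0.270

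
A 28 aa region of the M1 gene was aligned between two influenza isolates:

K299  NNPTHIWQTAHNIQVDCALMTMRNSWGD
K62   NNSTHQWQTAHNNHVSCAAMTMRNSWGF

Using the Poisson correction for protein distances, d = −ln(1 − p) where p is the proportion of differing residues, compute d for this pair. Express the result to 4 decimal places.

The sequences differ at positions 3 (P/S), 6 (I/Q), 13 (I/N), 14 (Q/H), 16 (D/S), 19 (L/A), 28 (D/F).
p = 7/28 = 0.250000.
d = −ln(1 − 0.250000) = −ln(0.750000) = 0.2877.

0.2877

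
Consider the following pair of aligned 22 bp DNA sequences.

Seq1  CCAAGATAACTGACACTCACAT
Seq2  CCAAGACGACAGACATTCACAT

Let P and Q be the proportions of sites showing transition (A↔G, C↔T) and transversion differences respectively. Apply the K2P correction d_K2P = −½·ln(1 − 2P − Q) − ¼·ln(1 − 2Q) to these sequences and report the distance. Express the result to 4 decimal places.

Mismatches occur at site 7 (T/C, transition), site 8 (A/G, transition), site 11 (T/A, transversion), site 16 (C/T, transition).
Of the 4 differences, 3 transitions and 1 transversion over 22 sites: P = 3/22 = 0.136364, Q = 1/22 = 0.045455.
d = −0.5·ln(0.681817) − 0.25·ln(0.909090) = −0.5·(-0.382994) − 0.25·(-0.095311) = 0.2153.

0.2153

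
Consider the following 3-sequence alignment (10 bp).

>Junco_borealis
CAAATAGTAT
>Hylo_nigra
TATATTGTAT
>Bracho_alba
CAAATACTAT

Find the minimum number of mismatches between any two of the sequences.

1

Pairwise Hamming distances:
  Junco_borealis vs Hylo_nigra: 3
  Junco_borealis vs Bracho_alba: 1
  Hylo_nigra vs Bracho_alba: 4
The smallest is 1, between Junco_borealis and Bracho_alba.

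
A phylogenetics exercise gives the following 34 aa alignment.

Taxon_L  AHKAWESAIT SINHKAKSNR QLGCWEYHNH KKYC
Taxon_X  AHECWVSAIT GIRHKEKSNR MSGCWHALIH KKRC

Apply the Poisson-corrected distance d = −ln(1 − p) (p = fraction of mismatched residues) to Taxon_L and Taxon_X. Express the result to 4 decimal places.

Differing sites — 3:K/E; 4:A/C; 6:E/V; 11:S/G; 13:N/R; 16:A/E; 21:Q/M; 22:L/S; 26:E/H; 27:Y/A; 28:H/L; 29:N/I; 33:Y/R.
p = 13/34 = 0.382353.
d = −ln(1 − 0.382353) = −ln(0.617647) = 0.4818.

0.4818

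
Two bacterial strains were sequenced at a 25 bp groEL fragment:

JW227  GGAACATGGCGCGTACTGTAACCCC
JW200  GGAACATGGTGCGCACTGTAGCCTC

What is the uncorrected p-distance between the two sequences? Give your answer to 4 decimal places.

Differing sites — 10:C/T; 14:T/C; 21:A/G; 24:C/T.
There are 4 differences over 25 sites, so p = 4/25 = 0.1600.

0.1600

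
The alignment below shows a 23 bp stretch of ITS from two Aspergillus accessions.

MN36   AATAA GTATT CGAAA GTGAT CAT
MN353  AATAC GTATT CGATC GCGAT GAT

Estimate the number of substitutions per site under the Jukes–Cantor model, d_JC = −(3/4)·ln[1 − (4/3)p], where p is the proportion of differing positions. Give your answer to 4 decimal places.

0.2567

Mismatches occur at site 5 (A/C), site 14 (A/T), site 15 (A/C), site 17 (T/C), site 21 (C/G).
p = 5/23 = 0.217391.
d = −0.75 · ln(1 − (4/3)·0.217391) = −0.75 · ln(0.710145) = −0.75 · (-0.342286) = 0.2567.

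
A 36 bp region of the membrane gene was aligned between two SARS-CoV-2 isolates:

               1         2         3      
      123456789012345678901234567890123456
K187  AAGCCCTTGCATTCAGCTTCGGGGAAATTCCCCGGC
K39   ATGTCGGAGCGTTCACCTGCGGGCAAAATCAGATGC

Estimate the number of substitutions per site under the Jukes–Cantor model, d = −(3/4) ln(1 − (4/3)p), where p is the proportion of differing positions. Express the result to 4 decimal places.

0.5482

The sequences differ at positions 2 (A/T), 4 (C/T), 6 (C/G), 7 (T/G), 8 (T/A), 11 (A/G), 16 (G/C), 19 (T/G), 24 (G/C), 28 (T/A), 31 (C/A), 32 (C/G), 33 (C/A), 34 (G/T).
p = 14/36 = 0.388889.
d = −0.75 · ln(1 − (4/3)·0.388889) = −0.75 · ln(0.481481) = −0.75 · (-0.730889) = 0.5482.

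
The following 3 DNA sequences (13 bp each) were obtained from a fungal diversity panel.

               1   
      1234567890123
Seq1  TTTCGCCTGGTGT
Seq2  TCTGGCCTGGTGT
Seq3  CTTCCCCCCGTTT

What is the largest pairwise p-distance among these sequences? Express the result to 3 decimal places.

0.538

Pairwise Hamming distances:
  Seq1 vs Seq2: 2
  Seq1 vs Seq3: 5
  Seq2 vs Seq3: 7
The largest is 7 mismatches, between Seq2 and Seq3; p = 7/13 = 0.538.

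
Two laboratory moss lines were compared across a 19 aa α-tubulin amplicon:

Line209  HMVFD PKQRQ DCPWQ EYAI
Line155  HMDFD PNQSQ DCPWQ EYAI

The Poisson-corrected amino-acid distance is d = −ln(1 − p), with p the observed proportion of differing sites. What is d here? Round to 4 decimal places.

Mismatches occur at site 3 (V↔D), site 7 (K↔N), site 9 (R↔S).
p = 3/19 = 0.157895.
d = −ln(1 − 0.157895) = −ln(0.842105) = 0.1719.

0.1719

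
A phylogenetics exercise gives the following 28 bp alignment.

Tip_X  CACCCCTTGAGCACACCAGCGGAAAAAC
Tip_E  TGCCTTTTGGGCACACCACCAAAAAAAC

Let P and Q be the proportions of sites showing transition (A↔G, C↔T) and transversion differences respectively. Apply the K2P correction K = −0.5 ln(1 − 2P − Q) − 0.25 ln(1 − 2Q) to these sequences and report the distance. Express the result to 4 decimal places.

Differing sites — 1:C/T (Ti); 2:A/G (Ti); 5:C/T (Ti); 6:C/T (Ti); 10:A/G (Ti); 19:G/C (Tv); 21:G/A (Ti); 22:G/A (Ti).
Of the 8 differences, 7 transitions and 1 transversion over 28 sites: P = 7/28 = 0.250000, Q = 1/28 = 0.035714.
d = −0.5·ln(0.464286) − 0.25·ln(0.928572) = −0.5·(-0.767255) − 0.25·(-0.074107) = 0.4022.

0.4022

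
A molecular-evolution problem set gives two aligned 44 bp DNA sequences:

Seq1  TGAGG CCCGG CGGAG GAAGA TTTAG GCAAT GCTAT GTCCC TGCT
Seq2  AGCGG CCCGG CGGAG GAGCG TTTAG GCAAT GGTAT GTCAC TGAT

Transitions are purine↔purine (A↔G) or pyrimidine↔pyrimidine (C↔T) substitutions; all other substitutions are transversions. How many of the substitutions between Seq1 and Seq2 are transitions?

2

The sequences differ at positions 1 (T/A, transversion), 3 (A/C, transversion), 18 (A/G, transition), 19 (G/C, transversion), 20 (A/G, transition), 32 (C/G, transversion), 39 (C/A, transversion), 43 (C/A, transversion).
Of the 8 differences, 2 transitions and 6 transversions, so the answer is 2.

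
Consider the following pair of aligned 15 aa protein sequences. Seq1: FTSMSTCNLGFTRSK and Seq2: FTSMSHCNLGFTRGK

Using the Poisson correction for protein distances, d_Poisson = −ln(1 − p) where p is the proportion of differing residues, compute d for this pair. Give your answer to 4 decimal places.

0.1431

Differing sites — 6:T/H; 14:S/G.
p = 2/15 = 0.133333.
d = −ln(1 − 0.133333) = −ln(0.866667) = 0.1431.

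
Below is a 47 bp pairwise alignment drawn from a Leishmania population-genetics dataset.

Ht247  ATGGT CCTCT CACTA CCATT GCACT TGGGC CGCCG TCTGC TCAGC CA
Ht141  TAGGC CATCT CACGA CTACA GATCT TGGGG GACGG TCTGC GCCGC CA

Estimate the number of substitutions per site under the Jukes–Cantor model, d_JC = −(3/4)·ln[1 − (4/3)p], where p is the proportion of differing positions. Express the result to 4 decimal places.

Differing sites — 1:A/T; 2:T/A; 5:T/C; 7:C/A; 14:T/G; 17:C/T; 19:T/C; 20:T/A; 22:C/A; 23:A/T; 30:C/G; 31:C/G; 32:G/A; 34:C/G; 41:T/G; 43:A/C.
p = 16/47 = 0.340426.
d = −0.75 · ln(1 − (4/3)·0.340426) = −0.75 · ln(0.546099) = −0.75 · (-0.604955) = 0.4537.

0.4537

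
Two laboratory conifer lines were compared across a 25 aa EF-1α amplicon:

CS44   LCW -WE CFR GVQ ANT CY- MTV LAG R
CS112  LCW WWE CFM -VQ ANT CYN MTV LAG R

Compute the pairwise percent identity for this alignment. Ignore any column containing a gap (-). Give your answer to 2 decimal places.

95.45%

Excluding the 3 gap columns leaves 22 comparable sites.
The sequences differ at position 9 (R/M).
21 of the 22 comparable sites match, so the percent identity is 21/22 × 100 = 95.45%.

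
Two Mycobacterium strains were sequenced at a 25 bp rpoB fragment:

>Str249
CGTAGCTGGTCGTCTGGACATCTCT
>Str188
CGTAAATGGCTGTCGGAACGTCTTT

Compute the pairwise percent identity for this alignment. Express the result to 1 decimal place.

The sequences differ at positions 5 (G/A), 6 (C/A), 10 (T/C), 11 (C/T), 15 (T/G), 17 (G/A), 20 (A/G), 24 (C/T).
17 of the 25 sites match, so the percent identity is 17/25 × 100 = 68.0%.

68.0%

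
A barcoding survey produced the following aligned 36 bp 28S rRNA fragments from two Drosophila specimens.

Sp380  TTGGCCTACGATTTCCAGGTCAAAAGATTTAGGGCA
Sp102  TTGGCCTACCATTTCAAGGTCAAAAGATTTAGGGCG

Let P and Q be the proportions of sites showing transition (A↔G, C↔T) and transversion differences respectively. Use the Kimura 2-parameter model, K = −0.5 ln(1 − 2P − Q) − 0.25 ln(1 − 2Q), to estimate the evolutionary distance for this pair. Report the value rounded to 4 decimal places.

0.0883

Differing sites — 10:G/C (Tv); 16:C/A (Tv); 36:A/G (Ti).
Of the 3 differences, 1 transition and 2 transversions over 36 sites: P = 1/36 = 0.027778, Q = 2/36 = 0.055556.
d = −0.5·ln(0.888888) − 0.25·ln(0.888888) = −0.5·(-0.117784) − 0.25·(-0.117784) = 0.0883.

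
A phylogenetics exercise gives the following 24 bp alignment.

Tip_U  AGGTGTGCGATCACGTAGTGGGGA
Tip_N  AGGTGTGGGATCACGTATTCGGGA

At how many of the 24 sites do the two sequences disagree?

3

Mismatches occur at site 8 (C→G), site 18 (G→T), site 20 (G→C).
That gives 3 mismatches out of 24 aligned sites, so the Hamming distance is 3.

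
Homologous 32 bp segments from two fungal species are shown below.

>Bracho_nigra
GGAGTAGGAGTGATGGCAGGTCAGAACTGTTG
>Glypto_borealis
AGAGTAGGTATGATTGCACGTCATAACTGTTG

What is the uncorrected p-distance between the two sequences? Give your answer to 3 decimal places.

Mismatches occur at site 1 (G/A), site 9 (A/T), site 10 (G/A), site 15 (G/T), site 19 (G/C), site 24 (G/T).
There are 6 differences over 32 sites, so p = 6/32 = 0.188.

0.188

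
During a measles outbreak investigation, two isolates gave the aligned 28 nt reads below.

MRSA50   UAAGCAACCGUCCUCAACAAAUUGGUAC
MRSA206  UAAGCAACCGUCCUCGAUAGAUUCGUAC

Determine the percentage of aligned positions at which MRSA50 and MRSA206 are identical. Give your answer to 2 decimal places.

Mismatches occur at site 16 (A→G), site 18 (C→U), site 20 (A→G), site 24 (G→C).
24 of the 28 sites match, so the percent identity is 24/28 × 100 = 85.71%.

85.71%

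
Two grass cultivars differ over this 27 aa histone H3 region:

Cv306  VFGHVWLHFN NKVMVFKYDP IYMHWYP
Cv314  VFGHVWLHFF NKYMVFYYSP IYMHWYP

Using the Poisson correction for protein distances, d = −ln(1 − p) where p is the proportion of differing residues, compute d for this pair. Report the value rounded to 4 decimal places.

Mismatches occur at site 10 (N→F), site 13 (V→Y), site 17 (K→Y), site 19 (D→S).
p = 4/27 = 0.148148.
d = −ln(1 − 0.148148) = −ln(0.851852) = 0.1603.

0.1603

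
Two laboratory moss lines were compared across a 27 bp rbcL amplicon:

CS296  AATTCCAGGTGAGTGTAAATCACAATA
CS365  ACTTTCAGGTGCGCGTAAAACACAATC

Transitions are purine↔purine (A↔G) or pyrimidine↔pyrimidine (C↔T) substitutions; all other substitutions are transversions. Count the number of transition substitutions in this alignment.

The sequences differ at positions 2 (A/C, transversion), 5 (C/T, transition), 12 (A/C, transversion), 14 (T/C, transition), 20 (T/A, transversion), 27 (A/C, transversion).
Of the 6 differences, 2 transitions and 4 transversions, so the answer is 2.

2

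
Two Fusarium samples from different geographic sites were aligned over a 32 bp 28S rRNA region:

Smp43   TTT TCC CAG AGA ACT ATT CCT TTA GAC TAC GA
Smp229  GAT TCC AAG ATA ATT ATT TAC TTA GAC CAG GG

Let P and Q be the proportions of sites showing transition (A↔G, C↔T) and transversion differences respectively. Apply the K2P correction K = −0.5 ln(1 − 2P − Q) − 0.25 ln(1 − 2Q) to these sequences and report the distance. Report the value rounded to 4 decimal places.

0.4641

The sequences differ at positions 1 (T/G, transversion), 2 (T/A, transversion), 7 (C/A, transversion), 11 (G/T, transversion), 14 (C/T, transition), 19 (C/T, transition), 20 (C/A, transversion), 21 (T/C, transition), 28 (T/C, transition), 30 (C/G, transversion), 32 (A/G, transition).
Of the 11 differences, 5 transitions and 6 transversions over 32 sites: P = 5/32 = 0.156250, Q = 6/32 = 0.187500.
d = −0.5·ln(0.500000) − 0.25·ln(0.625000) = −0.5·(-0.693147) − 0.25·(-0.470004) = 0.4641.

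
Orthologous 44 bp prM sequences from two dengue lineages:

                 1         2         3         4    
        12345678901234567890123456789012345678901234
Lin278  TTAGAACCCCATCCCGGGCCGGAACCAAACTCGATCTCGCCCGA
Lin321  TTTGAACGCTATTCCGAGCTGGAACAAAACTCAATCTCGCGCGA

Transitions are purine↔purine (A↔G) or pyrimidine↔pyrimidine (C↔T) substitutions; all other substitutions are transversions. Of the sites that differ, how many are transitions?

5

The sequences differ at positions 3 (A/T, transversion), 8 (C/G, transversion), 10 (C/T, transition), 13 (C/T, transition), 17 (G/A, transition), 20 (C/T, transition), 26 (C/A, transversion), 33 (G/A, transition), 41 (C/G, transversion).
Of the 9 differences, 5 transitions and 4 transversions, so the answer is 5.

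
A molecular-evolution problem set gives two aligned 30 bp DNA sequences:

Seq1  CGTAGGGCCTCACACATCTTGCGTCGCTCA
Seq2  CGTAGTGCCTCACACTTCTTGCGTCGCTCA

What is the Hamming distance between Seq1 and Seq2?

2

Differing sites — 6:G/T; 16:A/T.
That gives 2 mismatches out of 30 aligned sites, so the Hamming distance is 2.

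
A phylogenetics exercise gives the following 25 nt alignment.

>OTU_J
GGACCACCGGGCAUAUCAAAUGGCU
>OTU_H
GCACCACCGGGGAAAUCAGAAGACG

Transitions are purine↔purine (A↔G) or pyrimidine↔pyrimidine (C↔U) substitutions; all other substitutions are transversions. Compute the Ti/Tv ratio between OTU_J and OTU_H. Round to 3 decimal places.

Differing sites — 2:G/C (Tv); 12:C/G (Tv); 14:U/A (Tv); 19:A/G (Ti); 21:U/A (Tv); 23:G/A (Ti); 25:U/G (Tv).
Of the 7 differences, 2 transitions and 5 transversions, so Ti/Tv = 2/5 = 0.400.

0.400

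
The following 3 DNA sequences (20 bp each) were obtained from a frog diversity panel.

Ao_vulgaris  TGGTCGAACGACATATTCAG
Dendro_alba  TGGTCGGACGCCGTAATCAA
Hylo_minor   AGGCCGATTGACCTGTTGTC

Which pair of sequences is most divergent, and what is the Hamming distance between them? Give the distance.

12

Pairwise Hamming distances:
  Ao_vulgaris vs Dendro_alba: 5
  Ao_vulgaris vs Hylo_minor: 9
  Dendro_alba vs Hylo_minor: 12
The largest is 12, between Dendro_alba and Hylo_minor.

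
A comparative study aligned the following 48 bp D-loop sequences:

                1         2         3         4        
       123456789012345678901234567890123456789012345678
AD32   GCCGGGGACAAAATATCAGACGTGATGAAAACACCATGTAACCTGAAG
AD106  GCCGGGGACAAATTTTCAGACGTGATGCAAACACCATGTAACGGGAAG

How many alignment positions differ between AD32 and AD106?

Mismatches occur at site 13 (A/T), site 15 (A/T), site 28 (A/C), site 43 (C/G), site 44 (T/G).
That gives 5 mismatches out of 48 aligned sites, so the Hamming distance is 5.

5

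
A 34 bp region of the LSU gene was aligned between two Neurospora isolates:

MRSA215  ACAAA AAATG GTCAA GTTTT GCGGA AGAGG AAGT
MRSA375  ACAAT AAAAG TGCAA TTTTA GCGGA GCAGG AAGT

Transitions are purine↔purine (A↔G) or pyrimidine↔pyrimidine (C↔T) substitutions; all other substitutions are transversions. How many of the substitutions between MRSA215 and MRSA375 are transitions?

1

Differing sites — 5:A/T (Tv); 9:T/A (Tv); 11:G/T (Tv); 12:T/G (Tv); 16:G/T (Tv); 20:T/A (Tv); 26:A/G (Ti); 27:G/C (Tv).
Of the 8 differences, 1 transition and 7 transversions, so the answer is 1.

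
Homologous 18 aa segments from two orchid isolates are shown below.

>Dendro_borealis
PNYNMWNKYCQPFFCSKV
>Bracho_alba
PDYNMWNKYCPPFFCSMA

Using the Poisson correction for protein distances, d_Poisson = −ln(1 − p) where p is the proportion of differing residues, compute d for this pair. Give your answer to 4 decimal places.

0.2513

The sequences differ at positions 2 (N/D), 11 (Q/P), 17 (K/M), 18 (V/A).
p = 4/18 = 0.222222.
d = −ln(1 − 0.222222) = −ln(0.777778) = 0.2513.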